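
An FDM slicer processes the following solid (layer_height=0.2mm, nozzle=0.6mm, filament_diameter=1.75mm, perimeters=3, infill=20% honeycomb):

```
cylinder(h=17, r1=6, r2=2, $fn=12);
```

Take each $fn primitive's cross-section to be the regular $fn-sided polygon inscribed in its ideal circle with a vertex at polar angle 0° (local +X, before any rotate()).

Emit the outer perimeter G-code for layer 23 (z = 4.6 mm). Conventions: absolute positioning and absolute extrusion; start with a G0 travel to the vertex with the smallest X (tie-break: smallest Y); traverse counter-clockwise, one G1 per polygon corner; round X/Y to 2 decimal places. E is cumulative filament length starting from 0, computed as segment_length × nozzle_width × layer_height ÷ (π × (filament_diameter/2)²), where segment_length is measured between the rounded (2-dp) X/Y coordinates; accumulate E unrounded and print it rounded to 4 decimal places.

At z = 4.6 mm: the cone contributes a regular 12-gon of circumradius 4.918 (interpolated between r1=6 and r2=2 at t=0.271). The outline is a single polygon with 12 vertices. Extrusion per mm of travel: 0.6 × 0.2 / (π × 0.875²) = 0.049890. Accumulating E over each segment gives final E = 1.5246.

G0 X-4.92 Y0.00 Z4.60
G1 X-4.26 Y-2.46 E0.1271
G1 X-2.46 Y-4.26 E0.2541
G1 X0.00 Y-4.92 E0.3811
G1 X2.46 Y-4.26 E0.5082
G1 X4.26 Y-2.46 E0.6352
G1 X4.92 Y0.00 E0.7623
G1 X4.26 Y2.46 E0.8894
G1 X2.46 Y4.26 E1.0164
G1 X0.00 Y4.92 E1.1434
G1 X-2.46 Y4.26 E1.2705
G1 X-4.26 Y2.46 E1.3975
G1 X-4.92 Y0.00 E1.5246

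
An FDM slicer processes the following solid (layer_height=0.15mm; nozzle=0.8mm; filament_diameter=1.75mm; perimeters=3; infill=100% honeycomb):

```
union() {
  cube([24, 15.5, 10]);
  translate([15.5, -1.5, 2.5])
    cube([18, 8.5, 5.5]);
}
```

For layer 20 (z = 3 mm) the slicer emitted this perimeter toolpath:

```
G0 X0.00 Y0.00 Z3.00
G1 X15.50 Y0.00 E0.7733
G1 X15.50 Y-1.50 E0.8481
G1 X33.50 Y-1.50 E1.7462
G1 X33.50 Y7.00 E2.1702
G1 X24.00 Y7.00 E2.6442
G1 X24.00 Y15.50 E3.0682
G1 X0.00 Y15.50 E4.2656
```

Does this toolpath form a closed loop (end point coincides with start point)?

Start point (G0): (0.00, 0.00). End point (last G1): the path does not return to the start — open.

no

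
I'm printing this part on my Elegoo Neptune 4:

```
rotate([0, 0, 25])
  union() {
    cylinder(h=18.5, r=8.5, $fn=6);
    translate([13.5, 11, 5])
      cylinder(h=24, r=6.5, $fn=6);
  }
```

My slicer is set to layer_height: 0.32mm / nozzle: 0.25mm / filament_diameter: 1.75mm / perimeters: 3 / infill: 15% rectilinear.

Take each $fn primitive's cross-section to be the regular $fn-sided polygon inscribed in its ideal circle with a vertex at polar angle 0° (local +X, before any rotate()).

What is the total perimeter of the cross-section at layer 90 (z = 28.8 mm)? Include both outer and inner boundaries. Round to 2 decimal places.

At z = 28.8 mm: the cylinder is not intersected at this z (z outside [0, 18.5]); the r=6.5 cylinder at (13.5, 11) contributes a regular 6-gon of circumradius 6.5 (perimeter = 2·6·6.500·sin(180°/6) = 39.00 mm); Merging all regions: only the r=6.5 cylinder at (13.5, 11) is present, so the union is just that shape — boundary = 39.00 mm; (rotated 25° about Z; rotation is an isometry so areas/perimeters/island counts are preserved). Overall, the cross-section is a single solid region. Total boundary length (outer) = 39.00 mm.

39.00 mm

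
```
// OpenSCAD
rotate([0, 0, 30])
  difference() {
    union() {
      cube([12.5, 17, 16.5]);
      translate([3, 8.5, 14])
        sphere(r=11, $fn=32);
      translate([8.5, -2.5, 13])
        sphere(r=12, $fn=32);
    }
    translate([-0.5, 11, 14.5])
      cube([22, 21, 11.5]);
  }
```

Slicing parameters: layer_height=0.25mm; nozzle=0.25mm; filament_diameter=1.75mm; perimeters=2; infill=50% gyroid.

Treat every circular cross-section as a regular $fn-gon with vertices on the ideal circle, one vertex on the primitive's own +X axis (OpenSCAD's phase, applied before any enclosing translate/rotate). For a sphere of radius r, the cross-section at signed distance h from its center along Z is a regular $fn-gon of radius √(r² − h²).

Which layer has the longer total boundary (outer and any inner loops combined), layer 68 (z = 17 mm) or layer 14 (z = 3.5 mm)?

Layer 68 (z = 17): the cube does not reach this height (z outside [0, 16.5]); the sphere at (3, 8.5): section is a regular 32-gon, circumradius = √(r²−h²) = √(11²−3²) = 10.583 (perimeter = 2·32·10.583·sin(180°/32) = 66.39 mm); the r=12 sphere at (8.5, -2.5) contributes a regular 32-gon of circumradius √(12²−4²) = 11.314 (perimeter = 2·32·11.314·sin(180°/32) = 70.97 mm); Combining (union): the regions partially overlap (shared area 120.57 mm²), so the edge portions inside another operand are dropped and the merged outline is re-measured after clipping — boundary = 94.89 mm; the cube at (-0.5, 11) is present — its section is the full 22×21 rectangle (perimeter 86.00 mm); Subtracting the remaining from the first: starting from the result so far, the 22×21 cube at (-0.5, 11) partially overlaps it — only the 88.75 mm² overlap (of its 462.00 mm²) is removed, clipping the outline — boundary = 98.44 mm; (rotated 30° about Z; rotation is an isometry so areas/perimeters/island counts are preserved). So its perimeter = 98.44 mm. Layer 14 (z = 3.5): the cube (footprint 12.5×17) is included at this height (perimeter 59.00 mm); the sphere at (3, 8.5): section is a regular 32-gon, circumradius = √(r²−h²) = √(11²−10.5²) = 3.279 (perimeter = 2·32·3.279·sin(180°/32) = 20.57 mm); the r=12 sphere at (8.5, -2.5) contributes a regular 32-gon of circumradius √(12²−9.5²) = 7.331 (perimeter = 2·32·7.331·sin(180°/32) = 45.99 mm); Merging all regions: the regions partially overlap (shared area 74.82 mm²), so the edge portions inside another operand are dropped and the merged outline is re-measured after clipping — boundary = 77.39 mm; the cube at (-0.5, 11) is absent (z outside [14.5, 26]); Taking the first minus the rest: none of the subtracted shapes is present at this height, so that combined region is unchanged — boundary = 77.39 mm; (whole slice rotated 30° about Z — lengths, areas and connectivity unchanged). So its perimeter = 77.39 mm. Layer 68 is larger (98.44 vs 77.39 mm).

layer 68 (z = 17 mm)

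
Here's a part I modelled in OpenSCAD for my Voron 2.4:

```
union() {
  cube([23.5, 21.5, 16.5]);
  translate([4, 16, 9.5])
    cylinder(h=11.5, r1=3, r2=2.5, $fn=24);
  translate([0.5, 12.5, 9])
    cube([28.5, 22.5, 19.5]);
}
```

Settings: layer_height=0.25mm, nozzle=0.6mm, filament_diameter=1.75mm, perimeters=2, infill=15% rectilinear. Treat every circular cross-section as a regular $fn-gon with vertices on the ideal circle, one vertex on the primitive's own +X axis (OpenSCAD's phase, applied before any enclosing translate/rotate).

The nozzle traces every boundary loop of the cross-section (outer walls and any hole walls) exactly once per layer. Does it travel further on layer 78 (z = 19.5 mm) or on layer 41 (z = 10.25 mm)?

layer 41 (z = 10.25 mm)

Layer 78 (z = 19.5): the cube is absent (z outside [0, 16.5]); the cone at (4, 16): at t=0.870 of its height the radius interpolates to r₁+(r₂−r₁)t = 2.565, giving a regular 24-gon of that circumradius (perimeter = 2·24·2.565·sin(180°/24) = 16.07 mm); the cube at (0.5, 12.5) is present — its section is the full 28.5×22.5 rectangle (perimeter 102.00 mm); Merging all regions: the cone at (4, 16) lies entirely inside the 28.5×22.5 cube at (0.5, 12.5), so the union is just the 28.5×22.5 cube at (0.5, 12.5) — boundary = 102.00 mm. So its perimeter = 102.00 mm. Layer 41 (z = 10.25): the cube is present — its section is the full 23.5×21.5 rectangle (perimeter 90.00 mm); the cone at (4, 16) contributes a regular 24-gon of circumradius 2.967 (interpolated between r1=3 and r2=2.5 at t=0.065) (perimeter = 2·24·2.967·sin(180°/24) = 18.59 mm); the cube at (0.5, 12.5) is present — its section is the full 28.5×22.5 rectangle (perimeter 102.00 mm); Merging all regions: the regions partially overlap (shared area 234.35 mm²), so the edge portions inside another operand are dropped and the merged outline is re-measured after clipping — boundary = 128.00 mm. So its perimeter = 128.00 mm. Layer 41 is larger (128.00 vs 102.00 mm).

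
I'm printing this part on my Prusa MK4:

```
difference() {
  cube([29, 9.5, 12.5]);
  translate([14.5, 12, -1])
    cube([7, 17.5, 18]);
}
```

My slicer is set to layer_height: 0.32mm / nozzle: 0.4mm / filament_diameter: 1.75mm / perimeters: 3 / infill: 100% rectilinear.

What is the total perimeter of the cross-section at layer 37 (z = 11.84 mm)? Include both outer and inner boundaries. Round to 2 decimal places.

77.00 mm

At z = 11.84 mm: the cube (footprint 29×9.5) is included at this height (perimeter 77.00 mm); the cube at (14.5, 12) (footprint 7×17.5) is included at this height (perimeter 49.00 mm); Taking the first minus the rest: starting from the 29×9.5 cube, the 7×17.5 cube at (14.5, 12) misses the remaining region (no effect) — boundary = 77.00 mm. Overall, the cross-section is a single solid region. Total boundary length (outer) = 77.00 mm.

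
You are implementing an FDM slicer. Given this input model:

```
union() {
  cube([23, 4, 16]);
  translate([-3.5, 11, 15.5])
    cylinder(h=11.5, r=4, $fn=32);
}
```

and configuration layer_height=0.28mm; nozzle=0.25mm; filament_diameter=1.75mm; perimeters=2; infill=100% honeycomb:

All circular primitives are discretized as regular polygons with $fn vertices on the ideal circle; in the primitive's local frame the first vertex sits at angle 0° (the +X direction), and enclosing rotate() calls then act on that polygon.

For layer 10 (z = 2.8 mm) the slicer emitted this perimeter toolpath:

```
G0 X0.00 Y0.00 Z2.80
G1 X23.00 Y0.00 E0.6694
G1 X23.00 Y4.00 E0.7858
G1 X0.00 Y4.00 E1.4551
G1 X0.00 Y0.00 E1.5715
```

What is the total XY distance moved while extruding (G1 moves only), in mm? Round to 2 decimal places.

Sum the Euclidean lengths of each G1 segment: total = 54.00 mm.

54.00 mm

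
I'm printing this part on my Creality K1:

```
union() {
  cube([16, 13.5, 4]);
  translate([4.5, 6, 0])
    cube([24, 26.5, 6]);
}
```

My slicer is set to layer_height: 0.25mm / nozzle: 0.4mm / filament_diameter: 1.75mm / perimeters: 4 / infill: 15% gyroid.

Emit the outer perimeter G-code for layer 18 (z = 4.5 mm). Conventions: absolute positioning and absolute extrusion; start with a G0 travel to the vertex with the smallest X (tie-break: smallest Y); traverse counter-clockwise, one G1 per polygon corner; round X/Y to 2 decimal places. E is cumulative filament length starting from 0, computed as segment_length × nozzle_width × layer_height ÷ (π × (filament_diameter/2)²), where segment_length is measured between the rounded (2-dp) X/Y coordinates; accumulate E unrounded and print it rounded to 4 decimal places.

At z = 4.5 mm: the cube is absent (z outside [0, 4]); the cube at (4.5, 6) (footprint 24×26.5) is included at this height; Taking the union: only the 24×26.5 cube at (4.5, 6) is present, so the union is just that shape — 1 connected region. The outline is a single polygon with 4 vertices. Extrusion per mm of travel: 0.4 × 0.25 / (π × 0.875²) = 0.041575. Accumulating E over each segment gives final E = 4.1991.

G0 X4.50 Y6.00 Z4.50
G1 X28.50 Y6.00 E0.9978
G1 X28.50 Y32.50 E2.0995
G1 X4.50 Y32.50 E3.0974
G1 X4.50 Y6.00 E4.1991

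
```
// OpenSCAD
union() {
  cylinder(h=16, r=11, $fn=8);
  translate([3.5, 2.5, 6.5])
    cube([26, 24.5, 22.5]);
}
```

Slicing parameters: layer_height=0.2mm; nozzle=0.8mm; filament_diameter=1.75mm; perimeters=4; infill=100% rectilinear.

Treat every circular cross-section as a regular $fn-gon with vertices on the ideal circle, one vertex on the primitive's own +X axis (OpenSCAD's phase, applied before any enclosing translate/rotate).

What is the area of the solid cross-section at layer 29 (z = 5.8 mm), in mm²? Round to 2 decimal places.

342.24 mm²

At z = 5.8 mm: the r=11 cylinder gives a regular 8-gon of circumradius 11 (constant along its height) (area = (8/2)·11.000²·sin(360°/8) = 342.24 mm²); the cube at (3.5, 2.5) does not reach this height (z outside [6.5, 29]); Combining (union): only the r=11 cylinder is present, so the union is just that shape — area = 342.24 mm². Overall, the cross-section is a single solid region. Net area = 342.24 mm².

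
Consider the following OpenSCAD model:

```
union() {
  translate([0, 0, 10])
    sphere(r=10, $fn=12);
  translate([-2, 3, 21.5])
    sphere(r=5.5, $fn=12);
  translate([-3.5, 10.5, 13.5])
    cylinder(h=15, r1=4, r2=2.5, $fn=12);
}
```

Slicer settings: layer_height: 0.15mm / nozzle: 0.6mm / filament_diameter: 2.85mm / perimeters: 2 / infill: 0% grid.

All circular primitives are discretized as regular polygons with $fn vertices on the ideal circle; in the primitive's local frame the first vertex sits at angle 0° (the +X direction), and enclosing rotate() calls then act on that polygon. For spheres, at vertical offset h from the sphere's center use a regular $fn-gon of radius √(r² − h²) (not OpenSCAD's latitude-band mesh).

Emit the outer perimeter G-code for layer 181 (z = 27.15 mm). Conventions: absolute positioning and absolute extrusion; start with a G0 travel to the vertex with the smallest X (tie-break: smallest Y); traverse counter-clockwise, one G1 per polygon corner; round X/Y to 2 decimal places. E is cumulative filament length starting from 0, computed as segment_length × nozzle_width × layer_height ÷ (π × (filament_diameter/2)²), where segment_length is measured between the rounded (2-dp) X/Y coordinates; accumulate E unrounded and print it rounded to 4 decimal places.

At z = 27.15 mm: the sphere is absent (|z−center|=17.150 > r=10); the sphere at (-2, 3) is absent (|z−center|=5.650 > r=5.5); the cone at (-3.5, 10.5): at t=0.910 of its height the radius interpolates to r₁+(r₂−r₁)t = 2.635, giving a regular 12-gon of that circumradius; Merging all regions: only the cone at (-3.5, 10.5) is present, so the union is just that shape — 1 connected region. The outline is a single polygon with 12 vertices. Extrusion per mm of travel: 0.6 × 0.15 / (π × 1.425²) = 0.014108. Accumulating E over each segment gives final E = 0.2308.

G0 X-6.13 Y10.50 Z27.15
G1 X-5.78 Y9.18 E0.0193
G1 X-4.82 Y8.22 E0.0384
G1 X-3.50 Y7.87 E0.0577
G1 X-2.18 Y8.22 E0.0770
G1 X-1.22 Y9.18 E0.0961
G1 X-0.86 Y10.50 E0.1154
G1 X-1.22 Y11.82 E0.1347
G1 X-2.18 Y12.78 E0.1539
G1 X-3.50 Y13.13 E0.1731
G1 X-4.82 Y12.78 E0.1924
G1 X-5.78 Y11.82 E0.2115
G1 X-6.13 Y10.50 E0.2308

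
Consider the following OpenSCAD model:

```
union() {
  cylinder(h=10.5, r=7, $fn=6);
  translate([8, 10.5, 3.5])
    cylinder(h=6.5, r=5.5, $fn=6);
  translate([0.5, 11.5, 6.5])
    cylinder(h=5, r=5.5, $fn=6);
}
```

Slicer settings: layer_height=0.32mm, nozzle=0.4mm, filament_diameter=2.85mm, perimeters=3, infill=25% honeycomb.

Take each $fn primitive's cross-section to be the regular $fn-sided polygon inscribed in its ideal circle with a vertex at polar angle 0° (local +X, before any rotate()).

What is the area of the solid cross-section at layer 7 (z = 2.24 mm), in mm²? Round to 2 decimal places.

At z = 2.24 mm: the r=7 cylinder gives a regular 6-gon of circumradius 7 (constant along its height) (area = (6/2)·7.000²·sin(360°/6) = 127.31 mm²); the cylinder at (8, 10.5) is absent (z outside [3.5, 10]); the cylinder at (0.5, 11.5) is absent (z outside [6.5, 11.5]); Taking the union: only the r=7 cylinder is present, so the union is just that shape — area = 127.31 mm². Overall, the cross-section is a single solid region. Net area = 127.31 mm².

127.31 mm²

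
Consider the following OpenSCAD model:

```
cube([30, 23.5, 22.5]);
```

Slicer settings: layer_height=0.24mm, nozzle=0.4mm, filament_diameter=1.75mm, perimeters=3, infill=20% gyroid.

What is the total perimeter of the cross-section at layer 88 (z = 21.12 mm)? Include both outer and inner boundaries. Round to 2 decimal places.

107.00 mm

At z = 21.12 mm: the cube (footprint 30×23.5) is included at this height (perimeter 107.00 mm). Overall, the cross-section is a single solid region. Total boundary length (outer) = 107.00 mm.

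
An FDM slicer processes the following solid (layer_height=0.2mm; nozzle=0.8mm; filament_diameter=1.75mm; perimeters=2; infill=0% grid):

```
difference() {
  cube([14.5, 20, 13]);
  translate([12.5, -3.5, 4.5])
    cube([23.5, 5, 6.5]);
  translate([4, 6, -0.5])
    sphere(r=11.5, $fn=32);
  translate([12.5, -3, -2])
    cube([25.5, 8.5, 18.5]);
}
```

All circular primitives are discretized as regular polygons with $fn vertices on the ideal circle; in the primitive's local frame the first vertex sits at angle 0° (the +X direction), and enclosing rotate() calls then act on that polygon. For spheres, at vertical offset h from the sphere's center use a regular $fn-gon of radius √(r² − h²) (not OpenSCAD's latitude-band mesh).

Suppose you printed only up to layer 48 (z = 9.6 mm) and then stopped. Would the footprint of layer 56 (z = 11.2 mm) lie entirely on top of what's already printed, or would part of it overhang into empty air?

part overhangs

Compare the two slices. At z = 9.6: the cube is present — its section is the full 14.5×20 rectangle (area 290.00 mm²); the 23.5×5 cube at (12.5, -3.5) contributes its full rectangle (area 117.50 mm²); the r=11.5 sphere at (4, 6) slices to a regular 32-gon of circumradius 5.499 (√(r²−h²) with h=10.1 from center) (area = (32/2)·5.499²·sin(360°/32) = 94.39 mm²); the 25.5×8.5 cube at (12.5, -3) contributes its full rectangle (area 216.75 mm²); Subtracting the remaining from the first: starting from the 14.5×20 cube (290.00 mm²), the 23.5×5 cube at (12.5, -3.5) partially overlaps it — only the 3.00 mm² overlap (of its 117.50 mm²) is removed, clipping the outline; the r=11.5 sphere at (4, 6) partially overlaps it — only the 86.77 mm² overlap (of its 94.39 mm²) is removed, clipping the outline; the 25.5×8.5 cube at (12.5, -3) partially overlaps it — only the 8.00 mm² overlap (of its 216.75 mm²) is removed, clipping the outline — area = 192.23 mm². At z = 11.2: the cube is present — its section is the full 14.5×20 rectangle (area 290.00 mm²); the cube at (12.5, -3.5) is not intersected at this z (z outside [4.5, 11]); the sphere at (4, 6) does not reach this height (|z−center|=11.700 > r=11.5); the cube at (12.5, -3) (footprint 25.5×8.5) is included at this height (area 216.75 mm²); Taking the first minus the rest: starting from the 14.5×20 cube (290.00 mm²), the 25.5×8.5 cube at (12.5, -3) partially overlaps it — only the 11.00 mm² overlap (of its 216.75 mm²) is removed, clipping the outline — area = 279.00 mm². Checking containment: at z = 11.2 the cross-section extends beyond the z = 9.6 cross-section by about 86.77 mm².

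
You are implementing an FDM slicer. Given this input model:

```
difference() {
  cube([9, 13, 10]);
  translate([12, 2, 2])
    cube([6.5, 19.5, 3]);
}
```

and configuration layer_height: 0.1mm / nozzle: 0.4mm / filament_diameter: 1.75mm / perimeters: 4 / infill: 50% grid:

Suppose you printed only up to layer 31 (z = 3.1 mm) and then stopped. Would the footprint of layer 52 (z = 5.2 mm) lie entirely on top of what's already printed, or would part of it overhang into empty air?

Compare the two slices. At z = 3.1: the cube is present — its section is the full 9×13 rectangle (area 117.00 mm²); the cube at (12, 2) (footprint 6.5×19.5) is included at this height (area 126.75 mm²); Subtracting the remaining from the first: starting from the 9×13 cube (117.00 mm²), the 6.5×19.5 cube at (12, 2) misses the remaining region (no effect) — area = 117.00 mm². At z = 5.2: the cube is present — its section is the full 9×13 rectangle (area 117.00 mm²); the cube at (12, 2) is absent (z outside [2, 5]); After the difference (first − rest): none of the subtracted shapes is present at this height, so the 9×13 cube is unchanged — area = 117.00 mm². Checking containment: the cross-section at z = 5.2 is a subset of the cross-section at z = 3.1.

entirely on top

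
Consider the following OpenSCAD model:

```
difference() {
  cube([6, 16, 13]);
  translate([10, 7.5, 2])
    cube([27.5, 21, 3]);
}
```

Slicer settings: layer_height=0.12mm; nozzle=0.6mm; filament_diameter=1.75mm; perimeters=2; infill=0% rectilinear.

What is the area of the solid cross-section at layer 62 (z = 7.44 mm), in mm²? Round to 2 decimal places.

96.00 mm²

At z = 7.44 mm: the cube (footprint 6×16) is included at this height (area 96.00 mm²); the cube at (10, 7.5) does not reach this height (z outside [2, 5]); After the difference (first − rest): none of the subtracted shapes is present at this height, so the 6×16 cube is unchanged — area = 96.00 mm². Overall, the cross-section is a single solid region. Net area = 96.00 mm².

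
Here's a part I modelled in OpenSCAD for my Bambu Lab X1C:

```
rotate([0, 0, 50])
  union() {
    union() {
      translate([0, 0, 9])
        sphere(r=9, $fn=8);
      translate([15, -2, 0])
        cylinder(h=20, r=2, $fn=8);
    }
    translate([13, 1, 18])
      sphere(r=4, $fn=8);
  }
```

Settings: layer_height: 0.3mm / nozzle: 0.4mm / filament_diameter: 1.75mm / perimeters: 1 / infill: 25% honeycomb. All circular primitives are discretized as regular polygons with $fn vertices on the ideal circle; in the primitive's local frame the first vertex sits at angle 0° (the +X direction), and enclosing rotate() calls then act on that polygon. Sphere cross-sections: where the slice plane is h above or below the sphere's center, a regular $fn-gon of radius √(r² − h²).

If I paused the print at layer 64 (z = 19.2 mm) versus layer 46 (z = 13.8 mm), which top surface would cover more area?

Layer 64 (z = 19.2): the sphere does not reach this height (|z−center|=10.200 > r=9); the cylinder at (15, -2): section is a regular 8-gon, circumradius r=2 (area = (8/2)·2.000²·sin(360°/8) = 11.31 mm²); Taking the union: only the r=2 cylinder at (15, -2) is present, so the union is just that shape — area = 11.31 mm²; the r=4 sphere at (13, 1) slices to a regular 8-gon of circumradius 3.816 (√(r²−h²) with h=1.2 from center) (area = (8/2)·3.816²·sin(360°/8) = 41.18 mm²); Taking the union: the regions partially overlap — summed areas 52.50 mm² minus the doubly-counted overlap 5.05 mm² gives 47.45 mm² — area = 47.45 mm²; (whole slice rotated 50° about Z — lengths, areas and connectivity unchanged). So its area = 47.45 mm². Layer 46 (z = 13.8): the r=9 sphere contributes a regular 8-gon of circumradius √(9²−4.8²) = 7.613 (area = (8/2)·7.613²·sin(360°/8) = 163.94 mm²); the r=2 cylinder at (15, -2) gives a regular 8-gon of circumradius 2 (constant along its height) (area = (8/2)·2.000²·sin(360°/8) = 11.31 mm²); Taking the union: the 2 present regions are separate (no shared area or edge), so areas and boundary lengths simply add and each stays a separate island — area = 175.25 mm²; the sphere at (13, 1) is not intersected at this z (|z−center|=4.200 > r=4); Merging all regions: only the result so far is present, so the union is just that shape — area = 175.25 mm²; (whole slice rotated 50° about Z — lengths, areas and connectivity unchanged). So its area = 175.25 mm². Layer 46 is larger (175.25 vs 47.45 mm²).

layer 46 (z = 13.8 mm)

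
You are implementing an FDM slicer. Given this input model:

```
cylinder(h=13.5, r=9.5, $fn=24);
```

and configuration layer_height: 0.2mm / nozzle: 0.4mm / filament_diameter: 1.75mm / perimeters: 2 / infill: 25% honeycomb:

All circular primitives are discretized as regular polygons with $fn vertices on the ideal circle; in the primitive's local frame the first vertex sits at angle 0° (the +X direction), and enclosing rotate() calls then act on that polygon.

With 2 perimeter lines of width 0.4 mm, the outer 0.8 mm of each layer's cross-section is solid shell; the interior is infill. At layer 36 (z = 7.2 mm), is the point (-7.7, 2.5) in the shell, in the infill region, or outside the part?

infill

At z = 7.2 mm: the cylinder: section is a regular 24-gon, circumradius r=9.5. Overall, the cross-section is a single solid region. The nearest boundary edge runs (-8.23, 4.75)→(-9.18, 2.46); distance from the point to it = 1.35 mm. The point is inside the cross-section and 1.35 mm from the nearest boundary — more than the 0.8 mm shell width (2 × 0.4), so it's in the infill interior.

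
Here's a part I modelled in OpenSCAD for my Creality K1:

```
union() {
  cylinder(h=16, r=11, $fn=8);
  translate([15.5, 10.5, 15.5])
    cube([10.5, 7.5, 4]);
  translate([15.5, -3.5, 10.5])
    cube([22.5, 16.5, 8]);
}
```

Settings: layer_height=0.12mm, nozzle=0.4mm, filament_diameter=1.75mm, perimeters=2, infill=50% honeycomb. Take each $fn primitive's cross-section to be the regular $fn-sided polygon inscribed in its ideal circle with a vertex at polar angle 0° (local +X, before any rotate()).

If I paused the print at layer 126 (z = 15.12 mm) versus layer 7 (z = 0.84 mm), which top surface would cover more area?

Layer 126 (z = 15.12): the cylinder: section is a regular 8-gon, circumradius r=11 (area = (8/2)·11.000²·sin(360°/8) = 342.24 mm²); the cube at (15.5, 10.5) is not intersected at this z (z outside [15.5, 19.5]); the cube at (15.5, -3.5) (footprint 22.5×16.5) is included at this height (area 371.25 mm²); Combining (union): the 2 present regions are separate (no shared area or edge), so areas and boundary lengths simply add and each stays a separate island — area = 713.49 mm². So its area = 713.49 mm². Layer 7 (z = 0.84): the r=11 cylinder gives a regular 8-gon of circumradius 11 (constant along its height) (area = (8/2)·11.000²·sin(360°/8) = 342.24 mm²); the cube at (15.5, 10.5) is not intersected at this z (z outside [15.5, 19.5]); the cube at (15.5, -3.5) does not reach this height (z outside [10.5, 18.5]); Taking the union: only the r=11 cylinder is present, so the union is just that shape — area = 342.24 mm². So its area = 342.24 mm². Layer 126 is larger (713.49 vs 342.24 mm²).

layer 126 (z = 15.12 mm)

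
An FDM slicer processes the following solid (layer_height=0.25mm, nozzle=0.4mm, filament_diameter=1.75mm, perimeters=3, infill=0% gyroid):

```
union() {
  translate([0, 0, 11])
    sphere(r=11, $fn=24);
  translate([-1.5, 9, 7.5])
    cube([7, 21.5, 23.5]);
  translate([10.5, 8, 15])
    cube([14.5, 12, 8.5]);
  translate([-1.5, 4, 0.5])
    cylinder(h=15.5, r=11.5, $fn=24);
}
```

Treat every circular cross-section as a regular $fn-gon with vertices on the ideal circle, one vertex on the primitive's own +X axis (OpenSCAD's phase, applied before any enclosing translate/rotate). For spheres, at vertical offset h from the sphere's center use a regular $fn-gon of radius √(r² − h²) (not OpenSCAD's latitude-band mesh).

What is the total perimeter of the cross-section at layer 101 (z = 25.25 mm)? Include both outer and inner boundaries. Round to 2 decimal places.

At z = 25.25 mm: the sphere does not reach this height (|z−center|=14.250 > r=11); the 7×21.5 cube at (-1.5, 9) contributes its full rectangle (perimeter 57.00 mm); the cube at (10.5, 8) does not reach this height (z outside [15, 23.5]); the cylinder at (-1.5, 4) is not intersected at this z (z outside [0.5, 16]); Combining (union): only the 7×21.5 cube at (-1.5, 9) is present, so the union is just that shape — boundary = 57.00 mm. Overall, the cross-section is a single solid region. Total boundary length (outer) = 57.00 mm.

57.00 mm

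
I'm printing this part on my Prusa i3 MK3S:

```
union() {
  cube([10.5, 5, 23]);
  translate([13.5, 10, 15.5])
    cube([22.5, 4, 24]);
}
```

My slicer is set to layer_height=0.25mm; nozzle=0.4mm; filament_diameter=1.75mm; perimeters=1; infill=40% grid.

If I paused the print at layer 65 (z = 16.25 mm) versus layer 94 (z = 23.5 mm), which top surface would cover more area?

Layer 65 (z = 16.25): the cube (footprint 10.5×5) is included at this height (area 52.50 mm²); the cube at (13.5, 10) (footprint 22.5×4) is included at this height (area 90.00 mm²); Merging all regions: the 2 present regions are separate (no shared area or edge), so areas and boundary lengths simply add and each stays a separate island — area = 142.50 mm². So its area = 142.50 mm². Layer 94 (z = 23.5): the cube is not intersected at this z (z outside [0, 23]); the cube at (13.5, 10) is present — its section is the full 22.5×4 rectangle (area 90.00 mm²); Merging all regions: only the 22.5×4 cube at (13.5, 10) is present, so the union is just that shape — area = 90.00 mm². So its area = 90.00 mm². Layer 65 is larger (142.50 vs 90.00 mm²).

layer 65 (z = 16.25 mm)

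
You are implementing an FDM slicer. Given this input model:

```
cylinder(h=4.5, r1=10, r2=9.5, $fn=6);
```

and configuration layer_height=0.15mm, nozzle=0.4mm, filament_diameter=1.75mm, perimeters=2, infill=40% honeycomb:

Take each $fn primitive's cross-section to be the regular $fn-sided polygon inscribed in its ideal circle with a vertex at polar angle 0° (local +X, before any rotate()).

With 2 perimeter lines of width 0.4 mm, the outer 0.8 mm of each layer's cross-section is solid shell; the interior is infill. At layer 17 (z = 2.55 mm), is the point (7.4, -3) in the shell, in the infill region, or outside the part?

At z = 2.55 mm: the cone: at t=0.567 of its height the radius interpolates to r₁+(r₂−r₁)t = 9.717, giving a regular 6-gon of that circumradius. Overall, the cross-section is a single solid region. The nearest boundary edge runs (4.86, -8.41)→(9.72, 0.00); distance from the point to it = 0.51 mm. The point is inside the cross-section, 0.51 mm from the nearest boundary — within the 0.8 mm shell band (2 × 0.4).

shell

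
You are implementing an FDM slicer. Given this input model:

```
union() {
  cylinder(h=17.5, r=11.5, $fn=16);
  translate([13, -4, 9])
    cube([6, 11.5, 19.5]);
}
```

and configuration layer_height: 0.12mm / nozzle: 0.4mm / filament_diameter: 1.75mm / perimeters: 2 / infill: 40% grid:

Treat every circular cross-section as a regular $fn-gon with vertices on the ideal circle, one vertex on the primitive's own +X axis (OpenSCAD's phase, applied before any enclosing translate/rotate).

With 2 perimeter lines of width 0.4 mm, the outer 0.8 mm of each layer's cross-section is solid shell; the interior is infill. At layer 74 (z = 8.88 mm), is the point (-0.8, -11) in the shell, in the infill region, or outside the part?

shell

At z = 8.88 mm: the r=11.5 cylinder contributes a regular 16-gon of circumradius 11.5; the cube at (13, -4) does not reach this height (z outside [9, 28.5]); Combining (union): only the r=11.5 cylinder is present, so the union is just that shape — 1 connected region. Overall, the cross-section is a single solid region. The nearest boundary edge runs (-4.40, -10.62)→(-0.00, -11.50); distance from the point to it = 0.33 mm. The point is inside the cross-section, 0.33 mm from the nearest boundary — within the 0.8 mm shell band (2 × 0.4).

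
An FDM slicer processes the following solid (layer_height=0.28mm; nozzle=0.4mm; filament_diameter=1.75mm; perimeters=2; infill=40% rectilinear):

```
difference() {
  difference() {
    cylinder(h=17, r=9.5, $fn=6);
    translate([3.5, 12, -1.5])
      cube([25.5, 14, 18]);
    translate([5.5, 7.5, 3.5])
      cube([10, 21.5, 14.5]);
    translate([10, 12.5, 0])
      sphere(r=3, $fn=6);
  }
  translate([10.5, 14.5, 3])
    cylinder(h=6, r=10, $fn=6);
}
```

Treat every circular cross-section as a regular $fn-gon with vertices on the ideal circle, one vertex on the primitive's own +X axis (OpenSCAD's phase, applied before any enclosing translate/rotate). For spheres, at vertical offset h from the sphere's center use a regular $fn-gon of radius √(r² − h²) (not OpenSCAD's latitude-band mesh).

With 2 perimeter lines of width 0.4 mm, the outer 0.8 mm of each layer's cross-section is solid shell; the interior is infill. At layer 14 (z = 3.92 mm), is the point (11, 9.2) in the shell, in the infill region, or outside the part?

outside

At z = 3.92 mm: the r=9.5 cylinder contributes a regular 6-gon of circumradius 9.5; the cube at (3.5, 12) is present — its section is the full 25.5×14 rectangle; the 10×21.5 cube at (5.5, 7.5) contributes its full rectangle; the sphere at (10, 12.5) does not reach this height (|z−center|=3.920 > r=3); Taking the first minus the rest: starting from the r=9.5 cylinder, the 25.5×14 cube at (3.5, 12) misses the remaining region (no effect); the 10×21.5 cube at (5.5, 7.5) misses the remaining region (no effect) — 1 connected region; the r=10 cylinder at (10.5, 14.5) contributes a regular 6-gon of circumradius 10; Subtracting the remaining from the first: starting from that combined region, the r=10 cylinder at (10.5, 14.5) partially overlaps it — only the 1.50 mm² overlap (of its 259.81 mm²) is removed, clipping the outline — 1 connected region. Overall, the cross-section is a single solid region. The nearest boundary edge runs (5.50, 5.84)→(6.13, 5.84); distance from the point to it = 5.92 mm. The point is not inside any of the regions above, so it lies outside the cross-section (5.92 mm from the nearest boundary).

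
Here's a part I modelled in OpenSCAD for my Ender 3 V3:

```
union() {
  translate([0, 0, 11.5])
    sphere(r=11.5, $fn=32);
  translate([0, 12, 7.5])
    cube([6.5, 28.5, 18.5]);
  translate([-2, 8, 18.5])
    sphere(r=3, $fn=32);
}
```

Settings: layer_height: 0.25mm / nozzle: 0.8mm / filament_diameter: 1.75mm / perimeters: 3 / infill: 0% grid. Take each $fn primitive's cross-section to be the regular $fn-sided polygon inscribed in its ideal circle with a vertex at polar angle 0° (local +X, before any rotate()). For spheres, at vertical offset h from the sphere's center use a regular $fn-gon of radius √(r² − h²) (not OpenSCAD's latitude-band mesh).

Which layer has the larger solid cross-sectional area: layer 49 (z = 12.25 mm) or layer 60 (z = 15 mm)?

layer 49 (z = 12.25 mm)

Layer 49 (z = 12.25): the r=11.5 sphere slices to a regular 32-gon of circumradius 11.476 (√(r²−h²) with h=0.75 from center) (area = (32/2)·11.476²·sin(360°/32) = 411.06 mm²); the 6.5×28.5 cube at (0, 12) contributes its full rectangle (area 185.25 mm²); the sphere at (-2, 8) is not intersected at this z (|z−center|=6.250 > r=3); Taking the union: the 2 present regions are separate (no shared area or edge), so areas and boundary lengths simply add and each stays a separate island — area = 596.31 mm². So its area = 596.31 mm². Layer 60 (z = 15): the sphere: section is a regular 32-gon, circumradius = √(r²−h²) = √(11.5²−3.5²) = 10.954 (area = (32/2)·10.954²·sin(360°/32) = 374.57 mm²); the cube at (0, 12) is present — its section is the full 6.5×28.5 rectangle (area 185.25 mm²); the sphere at (-2, 8) is absent (|z−center|=3.500 > r=3); Merging all regions: the 2 present regions are separate (no shared area or edge), so areas and boundary lengths simply add and each stays a separate island — area = 559.82 mm². So its area = 559.82 mm². Layer 49 is larger (596.31 vs 559.82 mm²).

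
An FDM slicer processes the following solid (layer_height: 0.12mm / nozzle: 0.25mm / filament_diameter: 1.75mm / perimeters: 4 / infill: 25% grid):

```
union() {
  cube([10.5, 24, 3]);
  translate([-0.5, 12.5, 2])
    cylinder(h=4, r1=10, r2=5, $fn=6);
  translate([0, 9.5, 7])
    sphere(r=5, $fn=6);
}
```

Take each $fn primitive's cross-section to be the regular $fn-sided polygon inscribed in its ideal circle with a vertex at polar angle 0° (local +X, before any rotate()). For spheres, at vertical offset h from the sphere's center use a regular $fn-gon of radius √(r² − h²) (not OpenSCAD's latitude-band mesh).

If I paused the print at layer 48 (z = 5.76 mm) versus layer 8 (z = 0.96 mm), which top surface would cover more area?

layer 8 (z = 0.96 mm)

Layer 48 (z = 5.76): the cube does not reach this height (z outside [0, 3]); the cone at (-0.5, 12.5) contributes a regular 6-gon of circumradius 5.300 (interpolated between r1=10 and r2=5 at t=0.940) (area = (6/2)·5.300²·sin(360°/6) = 72.98 mm²); the r=5 sphere at (0, 9.5) contributes a regular 6-gon of circumradius √(5²−1.24²) = 4.844 (area = (6/2)·4.844²·sin(360°/6) = 60.96 mm²); Merging all regions: the regions partially overlap — summed areas 133.94 mm² minus the doubly-counted overlap 38.74 mm² gives 95.20 mm² — area = 95.20 mm². So its area = 95.20 mm². Layer 8 (z = 0.96): the cube is present — its section is the full 10.5×24 rectangle (area 252.00 mm²); the cone at (-0.5, 12.5) does not reach this height (z outside [2, 6]); the sphere at (0, 9.5) does not reach this height (|z−center|=6.040 > r=5); Combining (union): only the 10.5×24 cube is present, so the union is just that shape — area = 252.00 mm². So its area = 252.00 mm². Layer 8 is larger (252.00 vs 95.20 mm²).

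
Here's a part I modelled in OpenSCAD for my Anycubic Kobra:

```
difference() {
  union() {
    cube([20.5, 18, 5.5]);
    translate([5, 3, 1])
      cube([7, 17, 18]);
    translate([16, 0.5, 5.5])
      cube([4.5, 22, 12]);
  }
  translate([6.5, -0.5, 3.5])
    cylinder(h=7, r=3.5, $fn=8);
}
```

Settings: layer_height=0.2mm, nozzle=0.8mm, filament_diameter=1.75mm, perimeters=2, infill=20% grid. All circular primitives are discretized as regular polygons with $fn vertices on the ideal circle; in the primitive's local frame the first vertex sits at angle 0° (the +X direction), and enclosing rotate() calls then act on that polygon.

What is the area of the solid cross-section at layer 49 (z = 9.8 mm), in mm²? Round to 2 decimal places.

218.00 mm²

At z = 9.8 mm: the cube is absent (z outside [0, 5.5]); the cube at (5, 3) is present — its section is the full 7×17 rectangle (area 119.00 mm²); the cube at (16, 0.5) is present — its section is the full 4.5×22 rectangle (area 99.00 mm²); Merging all regions: the 2 present regions are separate (no shared area or edge), so areas and boundary lengths simply add and each stays a separate island — area = 218.00 mm²; the r=3.5 cylinder at (6.5, -0.5) contributes a regular 8-gon of circumradius 3.5 (area = (8/2)·3.500²·sin(360°/8) = 34.65 mm²); Subtracting the remaining from the first: starting from that combined region (218.00 mm²), the r=3.5 cylinder at (6.5, -0.5) misses the remaining region (no effect) — area = 218.00 mm². Overall, the cross-section has 2 separate islands. Net area = 218.00 mm².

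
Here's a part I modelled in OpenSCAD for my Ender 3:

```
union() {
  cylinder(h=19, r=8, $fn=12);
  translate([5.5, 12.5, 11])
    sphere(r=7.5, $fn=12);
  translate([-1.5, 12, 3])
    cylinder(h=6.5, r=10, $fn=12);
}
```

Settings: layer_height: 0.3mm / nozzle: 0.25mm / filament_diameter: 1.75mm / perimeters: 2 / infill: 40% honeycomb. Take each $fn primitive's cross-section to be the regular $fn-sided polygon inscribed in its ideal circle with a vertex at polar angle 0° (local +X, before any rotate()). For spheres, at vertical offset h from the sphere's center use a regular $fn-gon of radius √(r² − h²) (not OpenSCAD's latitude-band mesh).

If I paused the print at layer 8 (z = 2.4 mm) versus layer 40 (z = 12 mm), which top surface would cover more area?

Layer 8 (z = 2.4): the cylinder: section is a regular 12-gon, circumradius r=8 (area = (12/2)·8.000²·sin(360°/12) = 192.00 mm²); the sphere at (5.5, 12.5) does not reach this height (|z−center|=8.600 > r=7.5); the cylinder at (-1.5, 12) is absent (z outside [3, 9.5]); Merging all regions: only the r=8 cylinder is present, so the union is just that shape — area = 192.00 mm². So its area = 192.00 mm². Layer 40 (z = 12): the r=8 cylinder contributes a regular 12-gon of circumradius 8 (area = (12/2)·8.000²·sin(360°/12) = 192.00 mm²); the r=7.5 sphere at (5.5, 12.5) contributes a regular 12-gon of circumradius √(7.5²−1²) = 7.433 (area = (12/2)·7.433²·sin(360°/12) = 165.75 mm²); the cylinder at (-1.5, 12) is absent (z outside [3, 9.5]); Merging all regions: the regions partially overlap — summed areas 357.75 mm² minus the doubly-counted overlap 6.10 mm² gives 351.65 mm² — area = 351.65 mm². So its area = 351.65 mm². Layer 40 is larger (351.65 vs 192.00 mm²).

layer 40 (z = 12 mm)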